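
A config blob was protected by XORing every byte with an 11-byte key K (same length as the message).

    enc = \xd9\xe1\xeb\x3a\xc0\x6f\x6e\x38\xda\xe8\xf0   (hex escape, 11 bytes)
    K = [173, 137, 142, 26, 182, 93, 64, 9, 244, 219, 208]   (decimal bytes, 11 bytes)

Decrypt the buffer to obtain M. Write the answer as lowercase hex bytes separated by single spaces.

217 ^ 173 = 116
225 ^ 137 = 104
235 ^ 142 = 101
 58 ^  26 =  32
192 ^ 182 = 118
111 ^  93 =  50
110 ^  64 =  46
 56 ^   9 =  49
218 ^ 244 =  46
232 ^ 219 =  51
240 ^ 208 =  32

74 68 65 20 76 32 2e 31 2e 33 20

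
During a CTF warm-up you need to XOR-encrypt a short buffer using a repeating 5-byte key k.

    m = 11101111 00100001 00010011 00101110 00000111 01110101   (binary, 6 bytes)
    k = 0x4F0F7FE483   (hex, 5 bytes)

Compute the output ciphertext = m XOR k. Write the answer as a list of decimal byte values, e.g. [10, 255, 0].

[160, 46, 108, 202, 132, 58]

The 5-byte key repeats, so the effective keystream is 4f 0f 7f e4 83 4f.
byte 0: 239 XOR  79 = 160
byte 1:  33 XOR  15 =  46
byte 2:  19 XOR 127 = 108
byte 3:  46 XOR 228 = 202
byte 4:   7 XOR 131 = 132
byte 5: 117 XOR  79 =  58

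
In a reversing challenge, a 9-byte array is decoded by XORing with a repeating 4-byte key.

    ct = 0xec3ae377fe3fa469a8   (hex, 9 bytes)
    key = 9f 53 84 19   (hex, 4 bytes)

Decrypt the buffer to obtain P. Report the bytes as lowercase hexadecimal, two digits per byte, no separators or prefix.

The 4-byte key repeats, so the effective keystream is 9f 53 84 19 9f 53 84 19 9f.
byte 0: ec ^ 9f = 73
byte 1: 3a ^ 53 = 69
byte 2: e3 ^ 84 = 67
byte 3: 77 ^ 19 = 6e
byte 4: fe ^ 9f = 61
byte 5: 3f ^ 53 = 6c
byte 6: a4 ^ 84 = 20
byte 7: 69 ^ 19 = 70
byte 8: a8 ^ 9f = 37

7369676e616c207037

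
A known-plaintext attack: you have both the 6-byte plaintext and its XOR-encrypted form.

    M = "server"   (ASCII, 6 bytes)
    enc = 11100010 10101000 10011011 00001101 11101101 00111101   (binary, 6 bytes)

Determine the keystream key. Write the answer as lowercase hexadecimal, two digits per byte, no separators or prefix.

Since enc = M ⊕ key, XORing both sides with M gives key = M ⊕ enc.
byte 0: 73 XOR e2 = 91
byte 1: 65 XOR a8 = cd
byte 2: 72 XOR 9b = e9
byte 3: 76 XOR 0d = 7b
byte 4: 65 XOR ed = 88
byte 5: 72 XOR 3d = 4f

91cde97b884f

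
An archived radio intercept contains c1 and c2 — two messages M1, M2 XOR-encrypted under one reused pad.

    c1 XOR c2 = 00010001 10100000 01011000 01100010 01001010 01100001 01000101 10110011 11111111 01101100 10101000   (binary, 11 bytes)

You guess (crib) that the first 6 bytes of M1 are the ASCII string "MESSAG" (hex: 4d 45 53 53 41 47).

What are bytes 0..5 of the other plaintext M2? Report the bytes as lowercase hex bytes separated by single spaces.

Since c1 ⊕ c2 = M1 ⊕ M2, XORing with the guessed M1 bytes yields the corresponding M2 bytes: M2 = (c1 ⊕ c2) ⊕ M1.
 17 ⊕  77 =  92
160 ⊕  69 = 229
 88 ⊕  83 =  11
 98 ⊕  83 =  49
 74 ⊕  65 =  11
 97 ⊕  71 =  38

5c e5 0b 31 0b 26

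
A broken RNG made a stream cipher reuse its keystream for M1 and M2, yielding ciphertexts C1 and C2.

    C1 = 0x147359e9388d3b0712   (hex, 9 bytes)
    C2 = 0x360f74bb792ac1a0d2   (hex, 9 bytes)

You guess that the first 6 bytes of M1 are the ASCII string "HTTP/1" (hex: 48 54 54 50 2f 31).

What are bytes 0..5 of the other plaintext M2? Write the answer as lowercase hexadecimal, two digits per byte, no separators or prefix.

First, C1 ⊕ C2 = (M1 ⊕ K) ⊕ (M2 ⊕ K) = M1 ⊕ M2, so the key drops out. Then M2 = (M1 ⊕ M2) ⊕ M1 over the first 6 bytes.
byte 0: (14 ⊕ 36) ⊕ 48 = 22 ⊕ 48 = 6a
byte 1: (73 ⊕ 0f) ⊕ 54 = 7c ⊕ 54 = 28
byte 2: (59 ⊕ 74) ⊕ 54 = 2d ⊕ 54 = 79
byte 3: (e9 ⊕ bb) ⊕ 50 = 52 ⊕ 50 = 02
byte 4: (38 ⊕ 79) ⊕ 2f = 41 ⊕ 2f = 6e
byte 5: (8d ⊕ 2a) ⊕ 31 = a7 ⊕ 31 = 96

6a2879026e96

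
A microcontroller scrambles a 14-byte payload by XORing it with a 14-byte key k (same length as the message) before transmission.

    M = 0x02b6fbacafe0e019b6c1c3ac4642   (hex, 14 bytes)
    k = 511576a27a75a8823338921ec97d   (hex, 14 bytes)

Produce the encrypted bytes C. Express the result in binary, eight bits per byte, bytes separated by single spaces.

01010011 10100011 10001101 00001110 11010101 10010101 01001000 10011011 10000101 11111001 01010001 10110010 10001111 00111111

XOR is its own inverse, so applying the key byte-wise gives the result directly.
byte 0: 02 XOR 51 = 53
byte 1: b6 XOR 15 = a3
byte 2: fb XOR 76 = 8d
byte 3: ac XOR a2 = 0e
byte 4: af XOR 7a = d5
byte 5: e0 XOR 75 = 95
byte 6: e0 XOR a8 = 48
byte 7: 19 XOR 82 = 9b
byte 8: b6 XOR 33 = 85
byte 9: c1 XOR 38 = f9
byte 10: c3 XOR 92 = 51
byte 11: ac XOR 1e = b2
byte 12: 46 XOR c9 = 8f
byte 13: 42 XOR 7d = 3f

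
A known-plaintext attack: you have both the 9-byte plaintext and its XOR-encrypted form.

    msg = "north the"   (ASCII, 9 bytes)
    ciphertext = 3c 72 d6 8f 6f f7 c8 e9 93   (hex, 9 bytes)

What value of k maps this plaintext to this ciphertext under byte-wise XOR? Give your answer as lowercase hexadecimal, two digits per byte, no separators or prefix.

Since ciphertext = msg ⊕ k, XORing both sides with msg gives k = msg ⊕ ciphertext.
01101110 XOR 00111100 = 01010010
01101111 XOR 01110010 = 00011101
01110010 XOR 11010110 = 10100100
01110100 XOR 10001111 = 11111011
01101000 XOR 01101111 = 00000111
00100000 XOR 11110111 = 11010111
01110100 XOR 11001000 = 10111100
01101000 XOR 11101001 = 10000001
01100101 XOR 10010011 = 11110110

521da4fb07d7bc81f6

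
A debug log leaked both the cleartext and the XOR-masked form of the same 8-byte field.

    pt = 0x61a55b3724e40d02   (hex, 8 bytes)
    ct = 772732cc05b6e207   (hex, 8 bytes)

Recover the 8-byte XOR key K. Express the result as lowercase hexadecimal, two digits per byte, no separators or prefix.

168269fb2152ef05

Since ct = pt ⊕ K, XORing both sides with pt gives K = pt ⊕ ct.
01100001 ⊕ 01110111 = 00010110
10100101 ⊕ 00100111 = 10000010
01011011 ⊕ 00110010 = 01101001
00110111 ⊕ 11001100 = 11111011
00100100 ⊕ 00000101 = 00100001
11100100 ⊕ 10110110 = 01010010
00001101 ⊕ 11100010 = 11101111
00000010 ⊕ 00000111 = 00000101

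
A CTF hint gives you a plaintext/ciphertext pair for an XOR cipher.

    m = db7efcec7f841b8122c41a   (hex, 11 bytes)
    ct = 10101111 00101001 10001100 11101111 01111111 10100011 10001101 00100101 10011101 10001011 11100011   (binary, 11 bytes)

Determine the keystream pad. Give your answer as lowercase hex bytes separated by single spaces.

Since ct = m ⊕ pad, XORing both sides with m gives pad = m ⊕ ct.
byte 0: 219 ^ 175 = 116
byte 1: 126 ^  41 =  87
byte 2: 252 ^ 140 = 112
byte 3: 236 ^ 239 =   3
byte 4: 127 ^ 127 =   0
byte 5: 132 ^ 163 =  39
byte 6:  27 ^ 141 = 150
byte 7: 129 ^  37 = 164
byte 8:  34 ^ 157 = 191
byte 9: 196 ^ 139 =  79
byte 10:  26 ^ 227 = 249

74 57 70 03 00 27 96 a4 bf 4f f9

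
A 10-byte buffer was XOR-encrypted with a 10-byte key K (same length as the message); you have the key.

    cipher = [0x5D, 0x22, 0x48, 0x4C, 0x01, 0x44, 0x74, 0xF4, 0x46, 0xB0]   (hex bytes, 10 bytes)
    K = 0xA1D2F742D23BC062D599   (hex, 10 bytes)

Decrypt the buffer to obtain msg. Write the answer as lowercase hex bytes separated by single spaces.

fc f0 bf 0e d3 7f b4 96 93 29

 93 XOR 161 = 252
 34 XOR 210 = 240
 72 XOR 247 = 191
 76 XOR  66 =  14
  1 XOR 210 = 211
 68 XOR  59 = 127
116 XOR 192 = 180
244 XOR  98 = 150
 70 XOR 213 = 147
176 XOR 153 =  41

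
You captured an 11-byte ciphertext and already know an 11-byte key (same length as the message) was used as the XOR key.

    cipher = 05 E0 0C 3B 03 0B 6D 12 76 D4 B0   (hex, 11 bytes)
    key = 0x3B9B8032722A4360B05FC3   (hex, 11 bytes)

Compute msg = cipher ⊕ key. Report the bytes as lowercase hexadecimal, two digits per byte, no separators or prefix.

3e7b8c0971212e72c68b73

05 ^ 3b = 3e
e0 ^ 9b = 7b
0c ^ 80 = 8c
3b ^ 32 = 09
03 ^ 72 = 71
0b ^ 2a = 21
6d ^ 43 = 2e
12 ^ 60 = 72
76 ^ b0 = c6
d4 ^ 5f = 8b
b0 ^ c3 = 73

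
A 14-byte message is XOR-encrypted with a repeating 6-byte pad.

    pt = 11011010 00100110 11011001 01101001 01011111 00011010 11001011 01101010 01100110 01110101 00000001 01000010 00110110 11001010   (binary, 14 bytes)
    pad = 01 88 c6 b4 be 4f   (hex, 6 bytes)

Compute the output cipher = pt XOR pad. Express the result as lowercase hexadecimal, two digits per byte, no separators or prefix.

The 6-byte key repeats, so the effective keystream is 01 88 c6 b4 be 4f 01 88 c6 b4 be 4f 01 88.
byte 0: da XOR 01 = db
byte 1: 26 XOR 88 = ae
byte 2: d9 XOR c6 = 1f
byte 3: 69 XOR b4 = dd
byte 4: 5f XOR be = e1
byte 5: 1a XOR 4f = 55
byte 6: cb XOR 01 = ca
byte 7: 6a XOR 88 = e2
byte 8: 66 XOR c6 = a0
byte 9: 75 XOR b4 = c1
byte 10: 01 XOR be = bf
byte 11: 42 XOR 4f = 0d
byte 12: 36 XOR 01 = 37
byte 13: ca XOR 88 = 42

dbae1fdde155cae2a0c1bf0d3742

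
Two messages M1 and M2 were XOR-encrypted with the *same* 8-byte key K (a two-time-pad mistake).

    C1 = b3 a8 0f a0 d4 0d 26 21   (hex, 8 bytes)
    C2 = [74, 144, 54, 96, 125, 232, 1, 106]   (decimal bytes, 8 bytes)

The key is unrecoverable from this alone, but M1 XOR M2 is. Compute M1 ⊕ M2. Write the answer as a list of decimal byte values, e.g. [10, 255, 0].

[249, 56, 57, 192, 169, 229, 39, 75]

C1 ⊕ C2 = (M1 ⊕ K) ⊕ (M2 ⊕ K) = M1 ⊕ M2 — the shared key cancels under XOR.
10110011 ⊕ 01001010 = 11111001
10101000 ⊕ 10010000 = 00111000
00001111 ⊕ 00110110 = 00111001
10100000 ⊕ 01100000 = 11000000
11010100 ⊕ 01111101 = 10101001
00001101 ⊕ 11101000 = 11100101
00100110 ⊕ 00000001 = 00100111
00100001 ⊕ 01101010 = 01001011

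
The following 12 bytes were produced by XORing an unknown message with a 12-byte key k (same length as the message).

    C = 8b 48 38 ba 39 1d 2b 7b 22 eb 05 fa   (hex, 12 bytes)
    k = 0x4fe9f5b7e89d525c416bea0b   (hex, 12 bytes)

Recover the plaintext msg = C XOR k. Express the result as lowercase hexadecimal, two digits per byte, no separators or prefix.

XOR is its own inverse, so applying the key byte-wise gives the result directly.
10001011 ^ 01001111 = 11000100
01001000 ^ 11101001 = 10100001
00111000 ^ 11110101 = 11001101
10111010 ^ 10110111 = 00001101
00111001 ^ 11101000 = 11010001
00011101 ^ 10011101 = 10000000
00101011 ^ 01010010 = 01111001
01111011 ^ 01011100 = 00100111
00100010 ^ 01000001 = 01100011
11101011 ^ 01101011 = 10000000
00000101 ^ 11101010 = 11101111
11111010 ^ 00001011 = 11110001

c4a1cd0dd18079276380eff1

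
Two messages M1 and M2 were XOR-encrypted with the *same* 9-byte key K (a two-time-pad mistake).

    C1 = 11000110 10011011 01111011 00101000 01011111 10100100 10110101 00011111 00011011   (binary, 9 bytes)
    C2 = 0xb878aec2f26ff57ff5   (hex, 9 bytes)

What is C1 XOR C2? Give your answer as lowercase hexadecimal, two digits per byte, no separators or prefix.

C1 ⊕ C2 = (M1 ⊕ K) ⊕ (M2 ⊕ K) = M1 ⊕ M2 — the shared key cancels under XOR.
byte 0: c6 xor b8 = 7e
byte 1: 9b xor 78 = e3
byte 2: 7b xor ae = d5
byte 3: 28 xor c2 = ea
byte 4: 5f xor f2 = ad
byte 5: a4 xor 6f = cb
byte 6: b5 xor f5 = 40
byte 7: 1f xor 7f = 60
byte 8: 1b xor f5 = ee

7ee3d5eaadcb4060ee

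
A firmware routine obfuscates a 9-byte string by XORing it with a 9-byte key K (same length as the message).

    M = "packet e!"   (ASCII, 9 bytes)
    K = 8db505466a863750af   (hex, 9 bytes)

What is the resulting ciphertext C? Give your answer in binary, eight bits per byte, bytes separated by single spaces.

70 xor 8d = fd
61 xor b5 = d4
63 xor 05 = 66
6b xor 46 = 2d
65 xor 6a = 0f
74 xor 86 = f2
20 xor 37 = 17
65 xor 50 = 35
21 xor af = 8e

11111101 11010100 01100110 00101101 00001111 11110010 00010111 00110101 10001110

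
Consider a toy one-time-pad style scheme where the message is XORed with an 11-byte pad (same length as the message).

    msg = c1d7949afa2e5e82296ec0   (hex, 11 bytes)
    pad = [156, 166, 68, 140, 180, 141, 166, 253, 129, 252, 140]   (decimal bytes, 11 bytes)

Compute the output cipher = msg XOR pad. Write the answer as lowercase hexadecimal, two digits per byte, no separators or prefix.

XOR is its own inverse, so applying the key byte-wise gives the result directly.
byte 0: c1 ⊕ 9c = 5d
byte 1: d7 ⊕ a6 = 71
byte 2: 94 ⊕ 44 = d0
byte 3: 9a ⊕ 8c = 16
byte 4: fa ⊕ b4 = 4e
byte 5: 2e ⊕ 8d = a3
byte 6: 5e ⊕ a6 = f8
byte 7: 82 ⊕ fd = 7f
byte 8: 29 ⊕ 81 = a8
byte 9: 6e ⊕ fc = 92
byte 10: c0 ⊕ 8c = 4c

5d71d0164ea3f87fa8924c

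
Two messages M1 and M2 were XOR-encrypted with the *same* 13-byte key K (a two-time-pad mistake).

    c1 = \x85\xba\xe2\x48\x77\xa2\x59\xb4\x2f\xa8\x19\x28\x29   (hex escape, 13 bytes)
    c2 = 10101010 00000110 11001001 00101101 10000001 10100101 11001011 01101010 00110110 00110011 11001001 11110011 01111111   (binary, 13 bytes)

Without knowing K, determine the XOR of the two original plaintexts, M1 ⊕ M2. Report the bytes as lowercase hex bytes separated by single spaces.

2f bc 2b 65 f6 07 92 de 19 9b d0 db 56

c1 ⊕ c2 = (M1 ⊕ K) ⊕ (M2 ⊕ K) = M1 ⊕ M2 — the shared key cancels under XOR.
133 ^ 170 =  47
186 ^   6 = 188
226 ^ 201 =  43
 72 ^  45 = 101
119 ^ 129 = 246
162 ^ 165 =   7
 89 ^ 203 = 146
180 ^ 106 = 222
 47 ^  54 =  25
168 ^  51 = 155
 25 ^ 201 = 208
 40 ^ 243 = 219
 41 ^ 127 =  86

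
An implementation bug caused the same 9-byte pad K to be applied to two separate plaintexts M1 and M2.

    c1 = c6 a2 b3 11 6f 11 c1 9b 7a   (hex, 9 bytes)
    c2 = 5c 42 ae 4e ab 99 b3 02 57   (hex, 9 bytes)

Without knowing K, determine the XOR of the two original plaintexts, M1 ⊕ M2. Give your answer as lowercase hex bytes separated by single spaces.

9a e0 1d 5f c4 88 72 99 2d

c1 ⊕ c2 = (M1 ⊕ K) ⊕ (M2 ⊕ K) = M1 ⊕ M2 — the shared key cancels under XOR.
byte 0: 11000110 ^ 01011100 = 10011010
byte 1: 10100010 ^ 01000010 = 11100000
byte 2: 10110011 ^ 10101110 = 00011101
byte 3: 00010001 ^ 01001110 = 01011111
byte 4: 01101111 ^ 10101011 = 11000100
byte 5: 00010001 ^ 10011001 = 10001000
byte 6: 11000001 ^ 10110011 = 01110010
byte 7: 10011011 ^ 00000010 = 10011001
byte 8: 01111010 ^ 01010111 = 00101101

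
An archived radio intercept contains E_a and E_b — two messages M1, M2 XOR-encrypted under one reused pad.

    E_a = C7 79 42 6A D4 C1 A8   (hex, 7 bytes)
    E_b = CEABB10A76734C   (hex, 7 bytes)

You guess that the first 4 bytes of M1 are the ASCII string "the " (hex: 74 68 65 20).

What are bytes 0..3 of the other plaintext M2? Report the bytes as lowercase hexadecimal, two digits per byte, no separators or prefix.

First, E_a ⊕ E_b = (M1 ⊕ K) ⊕ (M2 ⊕ K) = M1 ⊕ M2, so the key drops out. Then M2 = (M1 ⊕ M2) ⊕ M1 over the first 4 bytes.
byte 0: (c7 XOR ce) XOR 74 = 09 XOR 74 = 7d
byte 1: (79 XOR ab) XOR 68 = d2 XOR 68 = ba
byte 2: (42 XOR b1) XOR 65 = f3 XOR 65 = 96
byte 3: (6a XOR 0a) XOR 20 = 60 XOR 20 = 40

7dba9640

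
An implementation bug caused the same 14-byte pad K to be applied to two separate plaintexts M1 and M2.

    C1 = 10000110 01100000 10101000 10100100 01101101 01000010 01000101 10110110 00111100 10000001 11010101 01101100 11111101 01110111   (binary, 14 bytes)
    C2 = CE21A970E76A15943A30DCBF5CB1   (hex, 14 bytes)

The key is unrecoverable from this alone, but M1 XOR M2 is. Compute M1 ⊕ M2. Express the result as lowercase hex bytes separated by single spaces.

C1 ⊕ C2 = (M1 ⊕ K) ⊕ (M2 ⊕ K) = M1 ⊕ M2 — the shared key cancels under XOR.
byte 0: 86 ⊕ ce = 48
byte 1: 60 ⊕ 21 = 41
byte 2: a8 ⊕ a9 = 01
byte 3: a4 ⊕ 70 = d4
byte 4: 6d ⊕ e7 = 8a
byte 5: 42 ⊕ 6a = 28
byte 6: 45 ⊕ 15 = 50
byte 7: b6 ⊕ 94 = 22
byte 8: 3c ⊕ 3a = 06
byte 9: 81 ⊕ 30 = b1
byte 10: d5 ⊕ dc = 09
byte 11: 6c ⊕ bf = d3
byte 12: fd ⊕ 5c = a1
byte 13: 77 ⊕ b1 = c6

48 41 01 d4 8a 28 50 22 06 b1 09 d3 a1 c6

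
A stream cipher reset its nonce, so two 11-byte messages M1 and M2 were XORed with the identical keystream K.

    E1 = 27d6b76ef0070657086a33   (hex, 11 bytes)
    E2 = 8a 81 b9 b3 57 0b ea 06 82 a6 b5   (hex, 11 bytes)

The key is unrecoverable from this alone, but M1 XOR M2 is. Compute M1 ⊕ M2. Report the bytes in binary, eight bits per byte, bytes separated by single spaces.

10101101 01010111 00001110 11011101 10100111 00001100 11101100 01010001 10001010 11001100 10000110

E1 ⊕ E2 = (M1 ⊕ K) ⊕ (M2 ⊕ K) = M1 ⊕ M2 — the shared key cancels under XOR.
27 ⊕ 8a = ad
d6 ⊕ 81 = 57
b7 ⊕ b9 = 0e
6e ⊕ b3 = dd
f0 ⊕ 57 = a7
07 ⊕ 0b = 0c
06 ⊕ ea = ec
57 ⊕ 06 = 51
08 ⊕ 82 = 8a
6a ⊕ a6 = cc
33 ⊕ b5 = 86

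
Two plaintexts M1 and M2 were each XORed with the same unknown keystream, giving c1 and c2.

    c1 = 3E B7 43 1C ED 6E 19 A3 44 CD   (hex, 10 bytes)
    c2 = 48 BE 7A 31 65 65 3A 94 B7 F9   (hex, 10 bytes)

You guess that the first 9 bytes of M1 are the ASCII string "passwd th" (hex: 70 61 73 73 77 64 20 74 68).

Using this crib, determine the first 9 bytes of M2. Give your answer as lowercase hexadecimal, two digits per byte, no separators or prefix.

First, c1 ⊕ c2 = (M1 ⊕ K) ⊕ (M2 ⊕ K) = M1 ⊕ M2, so the key drops out. Then M2 = (M1 ⊕ M2) ⊕ M1 over the first 9 bytes.
byte 0: (3e XOR 48) XOR 70 = 76 XOR 70 = 06
byte 1: (b7 XOR be) XOR 61 = 09 XOR 61 = 68
byte 2: (43 XOR 7a) XOR 73 = 39 XOR 73 = 4a
byte 3: (1c XOR 31) XOR 73 = 2d XOR 73 = 5e
byte 4: (ed XOR 65) XOR 77 = 88 XOR 77 = ff
byte 5: (6e XOR 65) XOR 64 = 0b XOR 64 = 6f
byte 6: (19 XOR 3a) XOR 20 = 23 XOR 20 = 03
byte 7: (a3 XOR 94) XOR 74 = 37 XOR 74 = 43
byte 8: (44 XOR b7) XOR 68 = f3 XOR 68 = 9b

06684a5eff6f03439b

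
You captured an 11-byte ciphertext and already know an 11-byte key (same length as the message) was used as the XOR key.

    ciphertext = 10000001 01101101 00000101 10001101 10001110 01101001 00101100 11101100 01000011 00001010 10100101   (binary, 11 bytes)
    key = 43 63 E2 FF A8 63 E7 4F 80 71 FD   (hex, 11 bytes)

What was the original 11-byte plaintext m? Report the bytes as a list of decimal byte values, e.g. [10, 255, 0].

XOR is its own inverse, so applying the key byte-wise gives the result directly.
byte 0: 81 ⊕ 43 = c2
byte 1: 6d ⊕ 63 = 0e
byte 2: 05 ⊕ e2 = e7
byte 3: 8d ⊕ ff = 72
byte 4: 8e ⊕ a8 = 26
byte 5: 69 ⊕ 63 = 0a
byte 6: 2c ⊕ e7 = cb
byte 7: ec ⊕ 4f = a3
byte 8: 43 ⊕ 80 = c3
byte 9: 0a ⊕ 71 = 7b
byte 10: a5 ⊕ fd = 58

[194, 14, 231, 114, 38, 10, 203, 163, 195, 123, 88]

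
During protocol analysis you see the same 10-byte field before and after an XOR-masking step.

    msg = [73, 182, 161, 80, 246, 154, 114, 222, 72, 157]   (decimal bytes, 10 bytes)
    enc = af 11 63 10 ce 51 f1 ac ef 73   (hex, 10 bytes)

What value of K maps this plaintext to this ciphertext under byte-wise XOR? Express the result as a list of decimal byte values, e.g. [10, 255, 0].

Since enc = msg ⊕ K, XORing both sides with msg gives K = msg ⊕ enc.
byte 0: 01001001 ⊕ 10101111 = 11100110
byte 1: 10110110 ⊕ 00010001 = 10100111
byte 2: 10100001 ⊕ 01100011 = 11000010
byte 3: 01010000 ⊕ 00010000 = 01000000
byte 4: 11110110 ⊕ 11001110 = 00111000
byte 5: 10011010 ⊕ 01010001 = 11001011
byte 6: 01110010 ⊕ 11110001 = 10000011
byte 7: 11011110 ⊕ 10101100 = 01110010
byte 8: 01001000 ⊕ 11101111 = 10100111
byte 9: 10011101 ⊕ 01110011 = 11101110

[230, 167, 194, 64, 56, 203, 131, 114, 167, 238]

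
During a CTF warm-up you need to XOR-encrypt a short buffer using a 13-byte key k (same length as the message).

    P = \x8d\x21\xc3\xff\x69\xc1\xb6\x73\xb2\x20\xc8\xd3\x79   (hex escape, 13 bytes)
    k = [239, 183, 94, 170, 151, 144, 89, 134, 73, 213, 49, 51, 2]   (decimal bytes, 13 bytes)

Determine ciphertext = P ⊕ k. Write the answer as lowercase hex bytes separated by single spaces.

XOR is its own inverse, so applying the key byte-wise gives the result directly.
141 ⊕ 239 =  98
 33 ⊕ 183 = 150
195 ⊕  94 = 157
255 ⊕ 170 =  85
105 ⊕ 151 = 254
193 ⊕ 144 =  81
182 ⊕  89 = 239
115 ⊕ 134 = 245
178 ⊕  73 = 251
 32 ⊕ 213 = 245
200 ⊕  49 = 249
211 ⊕  51 = 224
121 ⊕   2 = 123

62 96 9d 55 fe 51 ef f5 fb f5 f9 e0 7b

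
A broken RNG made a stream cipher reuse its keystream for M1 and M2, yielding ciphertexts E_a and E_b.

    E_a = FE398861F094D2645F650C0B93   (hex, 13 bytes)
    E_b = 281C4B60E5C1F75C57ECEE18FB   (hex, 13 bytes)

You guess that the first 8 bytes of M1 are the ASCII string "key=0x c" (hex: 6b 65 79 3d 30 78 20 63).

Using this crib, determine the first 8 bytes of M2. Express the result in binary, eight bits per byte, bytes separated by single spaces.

10111101 01000000 10111010 00111100 00100101 00101101 00000101 01011011

First, E_a ⊕ E_b = (M1 ⊕ K) ⊕ (M2 ⊕ K) = M1 ⊕ M2, so the key drops out. Then M2 = (M1 ⊕ M2) ⊕ M1 over the first 8 bytes.
byte 0: (fe ^ 28) ^ 6b = d6 ^ 6b = bd
byte 1: (39 ^ 1c) ^ 65 = 25 ^ 65 = 40
byte 2: (88 ^ 4b) ^ 79 = c3 ^ 79 = ba
byte 3: (61 ^ 60) ^ 3d = 01 ^ 3d = 3c
byte 4: (f0 ^ e5) ^ 30 = 15 ^ 30 = 25
byte 5: (94 ^ c1) ^ 78 = 55 ^ 78 = 2d
byte 6: (d2 ^ f7) ^ 20 = 25 ^ 20 = 05
byte 7: (64 ^ 5c) ^ 63 = 38 ^ 63 = 5b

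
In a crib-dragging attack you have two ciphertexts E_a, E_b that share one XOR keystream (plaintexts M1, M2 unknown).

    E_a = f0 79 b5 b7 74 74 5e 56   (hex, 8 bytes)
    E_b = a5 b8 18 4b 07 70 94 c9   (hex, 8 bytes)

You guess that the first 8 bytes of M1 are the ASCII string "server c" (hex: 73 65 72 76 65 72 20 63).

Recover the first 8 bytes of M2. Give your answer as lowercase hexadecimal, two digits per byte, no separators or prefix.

26a4df8a1676eafc

First, E_a ⊕ E_b = (M1 ⊕ K) ⊕ (M2 ⊕ K) = M1 ⊕ M2, so the key drops out. Then M2 = (M1 ⊕ M2) ⊕ M1 over the first 8 bytes.
byte 0: (f0 ⊕ a5) ⊕ 73 = 55 ⊕ 73 = 26
byte 1: (79 ⊕ b8) ⊕ 65 = c1 ⊕ 65 = a4
byte 2: (b5 ⊕ 18) ⊕ 72 = ad ⊕ 72 = df
byte 3: (b7 ⊕ 4b) ⊕ 76 = fc ⊕ 76 = 8a
byte 4: (74 ⊕ 07) ⊕ 65 = 73 ⊕ 65 = 16
byte 5: (74 ⊕ 70) ⊕ 72 = 04 ⊕ 72 = 76
byte 6: (5e ⊕ 94) ⊕ 20 = ca ⊕ 20 = ea
byte 7: (56 ⊕ c9) ⊕ 63 = 9f ⊕ 63 = fc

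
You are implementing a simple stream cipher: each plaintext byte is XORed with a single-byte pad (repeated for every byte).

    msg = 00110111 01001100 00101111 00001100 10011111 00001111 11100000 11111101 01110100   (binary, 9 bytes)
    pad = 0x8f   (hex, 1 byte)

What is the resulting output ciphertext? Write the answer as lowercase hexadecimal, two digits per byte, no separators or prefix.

The 1-byte key repeats, so the effective keystream is 8f 8f 8f 8f 8f 8f 8f 8f 8f.
byte 0: 37 xor 8f = b8
byte 1: 4c xor 8f = c3
byte 2: 2f xor 8f = a0
byte 3: 0c xor 8f = 83
byte 4: 9f xor 8f = 10
byte 5: 0f xor 8f = 80
byte 6: e0 xor 8f = 6f
byte 7: fd xor 8f = 72
byte 8: 74 xor 8f = fb

b8c3a08310806f72fb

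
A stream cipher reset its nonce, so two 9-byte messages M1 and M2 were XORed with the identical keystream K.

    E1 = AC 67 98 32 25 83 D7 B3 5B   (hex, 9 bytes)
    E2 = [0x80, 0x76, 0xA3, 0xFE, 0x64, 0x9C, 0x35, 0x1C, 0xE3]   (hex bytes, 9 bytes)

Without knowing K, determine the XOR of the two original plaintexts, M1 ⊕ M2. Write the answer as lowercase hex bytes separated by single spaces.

2c 11 3b cc 41 1f e2 af b8

E1 ⊕ E2 = (M1 ⊕ K) ⊕ (M2 ⊕ K) = M1 ⊕ M2 — the shared key cancels under XOR.
ac xor 80 = 2c
67 xor 76 = 11
98 xor a3 = 3b
32 xor fe = cc
25 xor 64 = 41
83 xor 9c = 1f
d7 xor 35 = e2
b3 xor 1c = af
5b xor e3 = b8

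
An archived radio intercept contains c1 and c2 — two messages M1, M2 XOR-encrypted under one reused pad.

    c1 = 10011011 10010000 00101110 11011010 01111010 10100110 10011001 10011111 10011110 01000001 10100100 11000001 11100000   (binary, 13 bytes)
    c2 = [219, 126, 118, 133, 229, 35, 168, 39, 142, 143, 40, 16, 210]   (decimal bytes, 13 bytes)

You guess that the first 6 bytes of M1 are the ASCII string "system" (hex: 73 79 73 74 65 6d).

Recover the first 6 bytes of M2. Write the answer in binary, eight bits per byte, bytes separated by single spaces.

First, c1 ⊕ c2 = (M1 ⊕ K) ⊕ (M2 ⊕ K) = M1 ⊕ M2, so the key drops out. Then M2 = (M1 ⊕ M2) ⊕ M1 over the first 6 bytes.
byte 0: (9b xor db) xor 73 = 40 xor 73 = 33
byte 1: (90 xor 7e) xor 79 = ee xor 79 = 97
byte 2: (2e xor 76) xor 73 = 58 xor 73 = 2b
byte 3: (da xor 85) xor 74 = 5f xor 74 = 2b
byte 4: (7a xor e5) xor 65 = 9f xor 65 = fa
byte 5: (a6 xor 23) xor 6d = 85 xor 6d = e8

00110011 10010111 00101011 00101011 11111010 11101000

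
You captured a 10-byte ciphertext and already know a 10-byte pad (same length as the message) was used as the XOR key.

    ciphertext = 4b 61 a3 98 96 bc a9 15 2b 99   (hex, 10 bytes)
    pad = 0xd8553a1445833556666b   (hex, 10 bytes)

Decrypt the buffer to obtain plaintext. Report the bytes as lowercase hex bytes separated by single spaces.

93 34 99 8c d3 3f 9c 43 4d f2

4b ^ d8 = 93
61 ^ 55 = 34
a3 ^ 3a = 99
98 ^ 14 = 8c
96 ^ 45 = d3
bc ^ 83 = 3f
a9 ^ 35 = 9c
15 ^ 56 = 43
2b ^ 66 = 4d
99 ^ 6b = f2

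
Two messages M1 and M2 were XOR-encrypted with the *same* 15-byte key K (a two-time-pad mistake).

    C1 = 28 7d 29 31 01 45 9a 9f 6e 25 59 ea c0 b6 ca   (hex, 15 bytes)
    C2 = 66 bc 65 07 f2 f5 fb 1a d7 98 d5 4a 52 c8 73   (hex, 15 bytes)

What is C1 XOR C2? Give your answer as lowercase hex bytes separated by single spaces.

4e c1 4c 36 f3 b0 61 85 b9 bd 8c a0 92 7e b9

C1 ⊕ C2 = (M1 ⊕ K) ⊕ (M2 ⊕ K) = M1 ⊕ M2 — the shared key cancels under XOR.
byte 0: 00101000 ^ 01100110 = 01001110
byte 1: 01111101 ^ 10111100 = 11000001
byte 2: 00101001 ^ 01100101 = 01001100
byte 3: 00110001 ^ 00000111 = 00110110
byte 4: 00000001 ^ 11110010 = 11110011
byte 5: 01000101 ^ 11110101 = 10110000
byte 6: 10011010 ^ 11111011 = 01100001
byte 7: 10011111 ^ 00011010 = 10000101
byte 8: 01101110 ^ 11010111 = 10111001
byte 9: 00100101 ^ 10011000 = 10111101
byte 10: 01011001 ^ 11010101 = 10001100
byte 11: 11101010 ^ 01001010 = 10100000
byte 12: 11000000 ^ 01010010 = 10010010
byte 13: 10110110 ^ 11001000 = 01111110
byte 14: 11001010 ^ 01110011 = 10111001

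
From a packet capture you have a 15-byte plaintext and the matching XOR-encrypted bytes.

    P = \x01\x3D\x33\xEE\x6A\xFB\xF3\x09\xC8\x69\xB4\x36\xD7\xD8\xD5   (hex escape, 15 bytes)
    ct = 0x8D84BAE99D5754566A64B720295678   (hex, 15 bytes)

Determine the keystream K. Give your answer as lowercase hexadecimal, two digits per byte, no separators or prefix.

8cb98907f7aca75fa20d0316fe8ead

Since ct = P ⊕ K, XORing both sides with P gives K = P ⊕ ct.
byte 0: 01 ⊕ 8d = 8c
byte 1: 3d ⊕ 84 = b9
byte 2: 33 ⊕ ba = 89
byte 3: ee ⊕ e9 = 07
byte 4: 6a ⊕ 9d = f7
byte 5: fb ⊕ 57 = ac
byte 6: f3 ⊕ 54 = a7
byte 7: 09 ⊕ 56 = 5f
byte 8: c8 ⊕ 6a = a2
byte 9: 69 ⊕ 64 = 0d
byte 10: b4 ⊕ b7 = 03
byte 11: 36 ⊕ 20 = 16
byte 12: d7 ⊕ 29 = fe
byte 13: d8 ⊕ 56 = 8e
byte 14: d5 ⊕ 78 = ad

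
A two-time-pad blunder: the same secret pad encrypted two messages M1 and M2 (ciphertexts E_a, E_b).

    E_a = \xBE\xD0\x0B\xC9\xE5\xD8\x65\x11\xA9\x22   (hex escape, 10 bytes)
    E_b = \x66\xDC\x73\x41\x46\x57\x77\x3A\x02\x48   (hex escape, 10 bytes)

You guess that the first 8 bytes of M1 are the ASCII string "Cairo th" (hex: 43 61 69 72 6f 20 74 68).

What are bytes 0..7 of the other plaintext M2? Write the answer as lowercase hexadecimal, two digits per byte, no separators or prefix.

First, E_a ⊕ E_b = (M1 ⊕ K) ⊕ (M2 ⊕ K) = M1 ⊕ M2, so the key drops out. Then M2 = (M1 ⊕ M2) ⊕ M1 over the first 8 bytes.
byte 0: (be ⊕ 66) ⊕ 43 = d8 ⊕ 43 = 9b
byte 1: (d0 ⊕ dc) ⊕ 61 = 0c ⊕ 61 = 6d
byte 2: (0b ⊕ 73) ⊕ 69 = 78 ⊕ 69 = 11
byte 3: (c9 ⊕ 41) ⊕ 72 = 88 ⊕ 72 = fa
byte 4: (e5 ⊕ 46) ⊕ 6f = a3 ⊕ 6f = cc
byte 5: (d8 ⊕ 57) ⊕ 20 = 8f ⊕ 20 = af
byte 6: (65 ⊕ 77) ⊕ 74 = 12 ⊕ 74 = 66
byte 7: (11 ⊕ 3a) ⊕ 68 = 2b ⊕ 68 = 43

9b6d11faccaf6643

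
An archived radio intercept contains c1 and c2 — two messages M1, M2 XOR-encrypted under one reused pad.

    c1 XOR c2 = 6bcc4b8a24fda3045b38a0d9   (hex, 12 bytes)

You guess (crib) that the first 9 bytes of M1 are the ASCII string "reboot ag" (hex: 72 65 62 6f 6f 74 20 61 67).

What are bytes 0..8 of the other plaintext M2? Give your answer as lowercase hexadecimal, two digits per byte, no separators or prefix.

19a929e54b8983653c

Since c1 ⊕ c2 = M1 ⊕ M2, XORing with the guessed M1 bytes yields the corresponding M2 bytes: M2 = (c1 ⊕ c2) ⊕ M1.
6b xor 72 = 19
cc xor 65 = a9
4b xor 62 = 29
8a xor 6f = e5
24 xor 6f = 4b
fd xor 74 = 89
a3 xor 20 = 83
04 xor 61 = 65
5b xor 67 = 3c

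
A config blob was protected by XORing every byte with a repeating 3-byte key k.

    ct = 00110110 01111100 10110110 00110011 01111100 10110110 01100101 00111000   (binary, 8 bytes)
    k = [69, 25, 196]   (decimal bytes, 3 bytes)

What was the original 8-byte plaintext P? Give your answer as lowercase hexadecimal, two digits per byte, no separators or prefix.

7365727665722021

The 3-byte key repeats, so the effective keystream is 45 19 c4 45 19 c4 45 19.
byte 0: 36 ^ 45 = 73
byte 1: 7c ^ 19 = 65
byte 2: b6 ^ c4 = 72
byte 3: 33 ^ 45 = 76
byte 4: 7c ^ 19 = 65
byte 5: b6 ^ c4 = 72
byte 6: 65 ^ 45 = 20
byte 7: 38 ^ 19 = 21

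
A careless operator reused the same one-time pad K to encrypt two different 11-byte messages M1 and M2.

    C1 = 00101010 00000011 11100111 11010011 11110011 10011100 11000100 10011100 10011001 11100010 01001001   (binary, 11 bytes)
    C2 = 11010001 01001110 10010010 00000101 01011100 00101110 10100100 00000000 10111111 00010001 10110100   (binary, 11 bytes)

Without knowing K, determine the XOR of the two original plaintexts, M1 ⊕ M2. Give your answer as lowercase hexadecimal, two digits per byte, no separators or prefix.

C1 ⊕ C2 = (M1 ⊕ K) ⊕ (M2 ⊕ K) = M1 ⊕ M2 — the shared key cancels under XOR.
00101010 XOR 11010001 = 11111011
00000011 XOR 01001110 = 01001101
11100111 XOR 10010010 = 01110101
11010011 XOR 00000101 = 11010110
11110011 XOR 01011100 = 10101111
10011100 XOR 00101110 = 10110010
11000100 XOR 10100100 = 01100000
10011100 XOR 00000000 = 10011100
10011001 XOR 10111111 = 00100110
11100010 XOR 00010001 = 11110011
01001001 XOR 10110100 = 11111101

fb4d75d6afb2609c26f3fd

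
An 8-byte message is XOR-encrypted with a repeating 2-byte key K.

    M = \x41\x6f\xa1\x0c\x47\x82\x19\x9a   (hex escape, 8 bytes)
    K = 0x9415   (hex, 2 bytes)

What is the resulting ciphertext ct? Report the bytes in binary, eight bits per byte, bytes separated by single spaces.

The 2-byte key repeats, so the effective keystream is 94 15 94 15 94 15 94 15.
byte 0:  65 xor 148 = 213
byte 1: 111 xor  21 = 122
byte 2: 161 xor 148 =  53
byte 3:  12 xor  21 =  25
byte 4:  71 xor 148 = 211
byte 5: 130 xor  21 = 151
byte 6:  25 xor 148 = 141
byte 7: 154 xor  21 = 143

11010101 01111010 00110101 00011001 11010011 10010111 10001101 10001111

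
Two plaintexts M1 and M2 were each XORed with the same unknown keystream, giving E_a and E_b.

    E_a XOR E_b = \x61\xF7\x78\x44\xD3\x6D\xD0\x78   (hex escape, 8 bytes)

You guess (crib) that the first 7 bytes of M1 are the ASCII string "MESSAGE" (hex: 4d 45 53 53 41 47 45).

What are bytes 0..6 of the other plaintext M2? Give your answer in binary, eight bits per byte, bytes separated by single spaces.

Since E_a ⊕ E_b = M1 ⊕ M2, XORing with the guessed M1 bytes yields the corresponding M2 bytes: M2 = (E_a ⊕ E_b) ⊕ M1.
61 ^ 4d = 2c
f7 ^ 45 = b2
78 ^ 53 = 2b
44 ^ 53 = 17
d3 ^ 41 = 92
6d ^ 47 = 2a
d0 ^ 45 = 95

00101100 10110010 00101011 00010111 10010010 00101010 10010101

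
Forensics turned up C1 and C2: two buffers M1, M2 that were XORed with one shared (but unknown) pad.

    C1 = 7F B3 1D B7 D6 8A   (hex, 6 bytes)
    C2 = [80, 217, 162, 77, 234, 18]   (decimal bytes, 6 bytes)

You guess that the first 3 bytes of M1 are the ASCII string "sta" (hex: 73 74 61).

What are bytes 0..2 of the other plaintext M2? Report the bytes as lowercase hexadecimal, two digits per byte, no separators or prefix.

First, C1 ⊕ C2 = (M1 ⊕ K) ⊕ (M2 ⊕ K) = M1 ⊕ M2, so the key drops out. Then M2 = (M1 ⊕ M2) ⊕ M1 over the first 3 bytes.
byte 0: (7f xor 50) xor 73 = 2f xor 73 = 5c
byte 1: (b3 xor d9) xor 74 = 6a xor 74 = 1e
byte 2: (1d xor a2) xor 61 = bf xor 61 = de

5c1ede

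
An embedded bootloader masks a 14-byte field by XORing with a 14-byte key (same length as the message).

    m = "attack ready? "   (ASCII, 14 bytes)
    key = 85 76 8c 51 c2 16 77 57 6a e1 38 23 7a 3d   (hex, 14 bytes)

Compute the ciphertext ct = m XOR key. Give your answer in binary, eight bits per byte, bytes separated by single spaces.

XOR is its own inverse, so applying the key byte-wise gives the result directly.
01100001 XOR 10000101 = 11100100
01110100 XOR 01110110 = 00000010
01110100 XOR 10001100 = 11111000
01100001 XOR 01010001 = 00110000
01100011 XOR 11000010 = 10100001
01101011 XOR 00010110 = 01111101
00100000 XOR 01110111 = 01010111
01110010 XOR 01010111 = 00100101
01100101 XOR 01101010 = 00001111
01100001 XOR 11100001 = 10000000
01100100 XOR 00111000 = 01011100
01111001 XOR 00100011 = 01011010
00111111 XOR 01111010 = 01000101
00100000 XOR 00111101 = 00011101

11100100 00000010 11111000 00110000 10100001 01111101 01010111 00100101 00001111 10000000 01011100 01011010 01000101 00011101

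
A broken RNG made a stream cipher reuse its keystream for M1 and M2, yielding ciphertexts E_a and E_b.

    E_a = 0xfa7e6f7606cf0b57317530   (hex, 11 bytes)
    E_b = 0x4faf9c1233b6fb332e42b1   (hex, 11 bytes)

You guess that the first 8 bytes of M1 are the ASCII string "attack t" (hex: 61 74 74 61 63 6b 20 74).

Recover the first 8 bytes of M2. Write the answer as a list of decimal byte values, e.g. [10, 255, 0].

[212, 165, 135, 5, 86, 18, 208, 16]

First, E_a ⊕ E_b = (M1 ⊕ K) ⊕ (M2 ⊕ K) = M1 ⊕ M2, so the key drops out. Then M2 = (M1 ⊕ M2) ⊕ M1 over the first 8 bytes.
byte 0: (fa xor 4f) xor 61 = b5 xor 61 = d4
byte 1: (7e xor af) xor 74 = d1 xor 74 = a5
byte 2: (6f xor 9c) xor 74 = f3 xor 74 = 87
byte 3: (76 xor 12) xor 61 = 64 xor 61 = 05
byte 4: (06 xor 33) xor 63 = 35 xor 63 = 56
byte 5: (cf xor b6) xor 6b = 79 xor 6b = 12
byte 6: (0b xor fb) xor 20 = f0 xor 20 = d0
byte 7: (57 xor 33) xor 74 = 64 xor 74 = 10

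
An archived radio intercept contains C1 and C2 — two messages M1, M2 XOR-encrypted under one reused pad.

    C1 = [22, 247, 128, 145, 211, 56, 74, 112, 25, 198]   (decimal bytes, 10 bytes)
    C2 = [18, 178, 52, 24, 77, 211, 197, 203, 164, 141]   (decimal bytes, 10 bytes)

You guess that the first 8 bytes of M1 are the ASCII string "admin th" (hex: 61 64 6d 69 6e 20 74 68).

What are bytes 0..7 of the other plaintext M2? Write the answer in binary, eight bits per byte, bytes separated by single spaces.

First, C1 ⊕ C2 = (M1 ⊕ K) ⊕ (M2 ⊕ K) = M1 ⊕ M2, so the key drops out. Then M2 = (M1 ⊕ M2) ⊕ M1 over the first 8 bytes.
byte 0: (16 ⊕ 12) ⊕ 61 = 04 ⊕ 61 = 65
byte 1: (f7 ⊕ b2) ⊕ 64 = 45 ⊕ 64 = 21
byte 2: (80 ⊕ 34) ⊕ 6d = b4 ⊕ 6d = d9
byte 3: (91 ⊕ 18) ⊕ 69 = 89 ⊕ 69 = e0
byte 4: (d3 ⊕ 4d) ⊕ 6e = 9e ⊕ 6e = f0
byte 5: (38 ⊕ d3) ⊕ 20 = eb ⊕ 20 = cb
byte 6: (4a ⊕ c5) ⊕ 74 = 8f ⊕ 74 = fb
byte 7: (70 ⊕ cb) ⊕ 68 = bb ⊕ 68 = d3

01100101 00100001 11011001 11100000 11110000 11001011 11111011 11010011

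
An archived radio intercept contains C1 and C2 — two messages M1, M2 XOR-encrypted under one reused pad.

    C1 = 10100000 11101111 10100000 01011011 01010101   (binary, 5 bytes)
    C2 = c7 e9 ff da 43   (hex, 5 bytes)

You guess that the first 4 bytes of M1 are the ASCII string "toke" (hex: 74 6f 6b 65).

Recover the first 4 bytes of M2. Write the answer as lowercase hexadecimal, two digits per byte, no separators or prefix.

136934e4

First, C1 ⊕ C2 = (M1 ⊕ K) ⊕ (M2 ⊕ K) = M1 ⊕ M2, so the key drops out. Then M2 = (M1 ⊕ M2) ⊕ M1 over the first 4 bytes.
byte 0: (a0 xor c7) xor 74 = 67 xor 74 = 13
byte 1: (ef xor e9) xor 6f = 06 xor 6f = 69
byte 2: (a0 xor ff) xor 6b = 5f xor 6b = 34
byte 3: (5b xor da) xor 65 = 81 xor 65 = e4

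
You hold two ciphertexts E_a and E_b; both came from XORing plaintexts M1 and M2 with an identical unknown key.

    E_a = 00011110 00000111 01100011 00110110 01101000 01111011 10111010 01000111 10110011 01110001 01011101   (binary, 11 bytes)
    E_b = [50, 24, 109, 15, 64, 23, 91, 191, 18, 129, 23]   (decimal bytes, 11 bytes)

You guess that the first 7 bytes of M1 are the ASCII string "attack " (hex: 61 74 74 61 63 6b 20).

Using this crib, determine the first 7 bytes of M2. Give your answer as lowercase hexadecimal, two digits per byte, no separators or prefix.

4d6b7a584b07c1

First, E_a ⊕ E_b = (M1 ⊕ K) ⊕ (M2 ⊕ K) = M1 ⊕ M2, so the key drops out. Then M2 = (M1 ⊕ M2) ⊕ M1 over the first 7 bytes.
byte 0: (1e xor 32) xor 61 = 2c xor 61 = 4d
byte 1: (07 xor 18) xor 74 = 1f xor 74 = 6b
byte 2: (63 xor 6d) xor 74 = 0e xor 74 = 7a
byte 3: (36 xor 0f) xor 61 = 39 xor 61 = 58
byte 4: (68 xor 40) xor 63 = 28 xor 63 = 4b
byte 5: (7b xor 17) xor 6b = 6c xor 6b = 07
byte 6: (ba xor 5b) xor 20 = e1 xor 20 = c1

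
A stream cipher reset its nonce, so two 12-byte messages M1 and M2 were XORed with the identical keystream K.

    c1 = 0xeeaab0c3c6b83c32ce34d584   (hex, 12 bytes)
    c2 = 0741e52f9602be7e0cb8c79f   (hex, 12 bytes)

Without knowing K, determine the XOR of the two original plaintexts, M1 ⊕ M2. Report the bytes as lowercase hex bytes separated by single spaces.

c1 ⊕ c2 = (M1 ⊕ K) ⊕ (M2 ⊕ K) = M1 ⊕ M2 — the shared key cancels under XOR.
ee ⊕ 07 = e9
aa ⊕ 41 = eb
b0 ⊕ e5 = 55
c3 ⊕ 2f = ec
c6 ⊕ 96 = 50
b8 ⊕ 02 = ba
3c ⊕ be = 82
32 ⊕ 7e = 4c
ce ⊕ 0c = c2
34 ⊕ b8 = 8c
d5 ⊕ c7 = 12
84 ⊕ 9f = 1b

e9 eb 55 ec 50 ba 82 4c c2 8c 12 1b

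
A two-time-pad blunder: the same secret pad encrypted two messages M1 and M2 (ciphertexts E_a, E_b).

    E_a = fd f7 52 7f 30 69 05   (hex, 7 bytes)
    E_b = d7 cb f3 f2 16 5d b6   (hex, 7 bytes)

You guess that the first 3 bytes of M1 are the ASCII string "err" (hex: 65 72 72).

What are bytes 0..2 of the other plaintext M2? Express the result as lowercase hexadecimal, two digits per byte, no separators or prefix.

First, E_a ⊕ E_b = (M1 ⊕ K) ⊕ (M2 ⊕ K) = M1 ⊕ M2, so the key drops out. Then M2 = (M1 ⊕ M2) ⊕ M1 over the first 3 bytes.
byte 0: (fd xor d7) xor 65 = 2a xor 65 = 4f
byte 1: (f7 xor cb) xor 72 = 3c xor 72 = 4e
byte 2: (52 xor f3) xor 72 = a1 xor 72 = d3

4f4ed3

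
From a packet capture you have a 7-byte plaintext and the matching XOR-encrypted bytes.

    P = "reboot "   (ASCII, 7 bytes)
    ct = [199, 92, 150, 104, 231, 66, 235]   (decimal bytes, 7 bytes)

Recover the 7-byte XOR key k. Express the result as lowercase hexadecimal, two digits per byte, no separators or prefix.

b539f4078836cb

Since ct = P ⊕ k, XORing both sides with P gives k = P ⊕ ct.
01110010 XOR 11000111 = 10110101
01100101 XOR 01011100 = 00111001
01100010 XOR 10010110 = 11110100
01101111 XOR 01101000 = 00000111
01101111 XOR 11100111 = 10001000
01110100 XOR 01000010 = 00110110
00100000 XOR 11101011 = 11001011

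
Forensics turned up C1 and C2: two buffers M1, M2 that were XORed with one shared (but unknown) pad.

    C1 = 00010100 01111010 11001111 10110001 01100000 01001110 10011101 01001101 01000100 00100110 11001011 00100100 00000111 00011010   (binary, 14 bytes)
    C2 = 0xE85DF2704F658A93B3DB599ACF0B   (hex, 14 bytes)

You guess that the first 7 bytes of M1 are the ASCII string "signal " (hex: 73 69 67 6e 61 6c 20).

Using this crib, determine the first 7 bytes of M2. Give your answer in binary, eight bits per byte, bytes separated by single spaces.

First, C1 ⊕ C2 = (M1 ⊕ K) ⊕ (M2 ⊕ K) = M1 ⊕ M2, so the key drops out. Then M2 = (M1 ⊕ M2) ⊕ M1 over the first 7 bytes.
byte 0: (14 xor e8) xor 73 = fc xor 73 = 8f
byte 1: (7a xor 5d) xor 69 = 27 xor 69 = 4e
byte 2: (cf xor f2) xor 67 = 3d xor 67 = 5a
byte 3: (b1 xor 70) xor 6e = c1 xor 6e = af
byte 4: (60 xor 4f) xor 61 = 2f xor 61 = 4e
byte 5: (4e xor 65) xor 6c = 2b xor 6c = 47
byte 6: (9d xor 8a) xor 20 = 17 xor 20 = 37

10001111 01001110 01011010 10101111 01001110 01000111 00110111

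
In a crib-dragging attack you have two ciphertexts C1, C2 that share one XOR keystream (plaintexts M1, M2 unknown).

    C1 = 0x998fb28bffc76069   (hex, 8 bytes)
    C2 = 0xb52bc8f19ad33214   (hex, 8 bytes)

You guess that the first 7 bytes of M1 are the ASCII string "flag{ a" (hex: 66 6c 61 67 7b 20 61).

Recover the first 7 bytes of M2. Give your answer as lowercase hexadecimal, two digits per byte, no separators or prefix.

First, C1 ⊕ C2 = (M1 ⊕ K) ⊕ (M2 ⊕ K) = M1 ⊕ M2, so the key drops out. Then M2 = (M1 ⊕ M2) ⊕ M1 over the first 7 bytes.
byte 0: (99 xor b5) xor 66 = 2c xor 66 = 4a
byte 1: (8f xor 2b) xor 6c = a4 xor 6c = c8
byte 2: (b2 xor c8) xor 61 = 7a xor 61 = 1b
byte 3: (8b xor f1) xor 67 = 7a xor 67 = 1d
byte 4: (ff xor 9a) xor 7b = 65 xor 7b = 1e
byte 5: (c7 xor d3) xor 20 = 14 xor 20 = 34
byte 6: (60 xor 32) xor 61 = 52 xor 61 = 33

4ac81b1d1e3433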